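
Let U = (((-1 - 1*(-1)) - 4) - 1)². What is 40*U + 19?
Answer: 1019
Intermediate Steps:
U = 25 (U = (((-1 + 1) - 4) - 1)² = ((0 - 4) - 1)² = (-4 - 1)² = (-5)² = 25)
40*U + 19 = 40*25 + 19 = 1000 + 19 = 1019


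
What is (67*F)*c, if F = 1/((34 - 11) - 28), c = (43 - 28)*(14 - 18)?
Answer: 804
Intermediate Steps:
c = -60 (c = 15*(-4) = -60)
F = -1/5 (F = 1/(23 - 28) = 1/(-5) = -1/5 ≈ -0.20000)
(67*F)*c = (67*(-1/5))*(-60) = -67/5*(-60) = 804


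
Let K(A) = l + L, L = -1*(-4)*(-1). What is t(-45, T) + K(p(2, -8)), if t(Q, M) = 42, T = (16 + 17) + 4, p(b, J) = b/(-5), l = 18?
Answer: 56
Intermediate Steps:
p(b, J) = -b/5 (p(b, J) = b*(-1/5) = -b/5)
T = 37 (T = 33 + 4 = 37)
L = -4 (L = 4*(-1) = -4)
K(A) = 14 (K(A) = 18 - 4 = 14)
t(-45, T) + K(p(2, -8)) = 42 + 14 = 56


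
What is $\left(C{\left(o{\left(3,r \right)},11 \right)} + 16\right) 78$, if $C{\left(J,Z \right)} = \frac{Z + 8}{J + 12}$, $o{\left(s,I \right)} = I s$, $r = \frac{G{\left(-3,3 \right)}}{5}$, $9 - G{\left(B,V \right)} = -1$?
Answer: $\frac{3991}{3} \approx 1330.3$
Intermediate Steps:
$G{\left(B,V \right)} = 10$ ($G{\left(B,V \right)} = 9 - -1 = 9 + 1 = 10$)
$r = 2$ ($r = \frac{10}{5} = 10 \cdot \frac{1}{5} = 2$)
$C{\left(J,Z \right)} = \frac{8 + Z}{12 + J}$
$\left(C{\left(o{\left(3,r \right)},11 \right)} + 16\right) 78 = \left(\frac{8 + 11}{12 + 2 \cdot 3} + 16\right) 78 = \left(\frac{1}{12 + 6} \cdot 19 + 16\right) 78 = \left(\frac{1}{18} \cdot 19 + 16\right) 78 = \left(\frac{19}{18} + 16\right) 78 = \frac{307}{18} \cdot 78 = \frac{3991}{3}$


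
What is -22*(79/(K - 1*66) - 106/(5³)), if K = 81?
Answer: -36454/375 ≈ -97.211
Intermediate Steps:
-22*(79/(K - 1*66) - 106/(5³)) = -22*(79/(81 - 1*66) - 106/(5³)) = -22*(79/(81 - 66) - 106/125) = -22*(79/15 - 106*1/125) = -22*(79*(1/15) - 106/125) = -22*(79/15 - 106/125) = -22*1657/375 = -36454/375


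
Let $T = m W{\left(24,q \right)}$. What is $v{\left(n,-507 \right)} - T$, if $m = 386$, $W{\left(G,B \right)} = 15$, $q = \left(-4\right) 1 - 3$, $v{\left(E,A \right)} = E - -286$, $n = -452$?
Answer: $-5956$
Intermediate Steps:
$v{\left(E,A \right)} = 286 + E$ ($v{\left(E,A \right)} = E + 286 = 286 + E$)
$q = -7$ ($q = -4 - 3 = -7$)
$T = 5790$ ($T = 386 \cdot 15 = 5790$)
$v{\left(n,-507 \right)} - T = \left(286 - 452\right) - 5790 = -166 - 5790 = -5956$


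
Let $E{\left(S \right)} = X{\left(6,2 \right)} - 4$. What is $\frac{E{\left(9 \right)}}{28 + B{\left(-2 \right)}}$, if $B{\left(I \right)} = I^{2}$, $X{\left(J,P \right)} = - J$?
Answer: $- \frac{5}{16} \approx -0.3125$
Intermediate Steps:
$E{\left(S \right)} = -10$ ($E{\left(S \right)} = \left(-1\right) 6 - 4 = -6 - 4 = -10$)
$\frac{E{\left(9 \right)}}{28 + B{\left(-2 \right)}} = \frac{1}{28 + \left(-2\right)^{2}} \left(-10\right) = \frac{1}{28 + 4} \left(-10\right) = \frac{1}{32} \left(-10\right) = - \frac{5}{16}$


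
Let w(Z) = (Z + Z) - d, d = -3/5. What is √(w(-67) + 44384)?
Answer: √1106265/5 ≈ 210.36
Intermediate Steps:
d = -⅗ (d = -3*⅕ = -⅗ ≈ -0.60000)
w(Z) = ⅗ + 2*Z (w(Z) = (Z + Z) - 1*(-⅗) = 2*Z + ⅗ = ⅗ + 2*Z)
√(w(-67) + 44384) = √((⅗ + 2*(-67)) + 44384) = √((⅗ - 134) + 44384) = √(-667/5 + 44384) = √(221253/5) = √1106265/5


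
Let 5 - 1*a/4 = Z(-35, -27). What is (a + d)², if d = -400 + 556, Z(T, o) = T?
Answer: 99856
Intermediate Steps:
a = 160 (a = 20 - 4*(-35) = 20 + 140 = 160)
d = 156
(a + d)² = (160 + 156)² = 316² = 99856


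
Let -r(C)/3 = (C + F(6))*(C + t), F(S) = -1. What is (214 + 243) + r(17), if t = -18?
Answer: 505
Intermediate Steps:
r(C) = -3*(-1 + C)*(-18 + C) (r(C) = -3*(C - 1)*(C - 18) = -3*(-1 + C)*(-18 + C))
(214 + 243) + r(17) = (214 + 243) + (-54 - 3*17² + 57*17) = 457 + (-54 - 3*289 + 969) = 457 + (-54 - 867 + 969) = 457 + 48 = 505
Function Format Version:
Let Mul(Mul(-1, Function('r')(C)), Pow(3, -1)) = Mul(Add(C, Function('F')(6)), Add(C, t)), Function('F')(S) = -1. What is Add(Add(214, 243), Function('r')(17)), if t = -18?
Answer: 505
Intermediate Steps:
Function('r')(C) = Mul(-3, Add(-1, C), Add(-18, C)) (Function('r')(C) = Mul(-3, Mul(Add(C, -1), Add(C, -18))) = Mul(-3, Mul(Add(-1, C), Add(-18, C))) = Mul(-3, Add(-1, C), Add(-18, C)))
Add(Add(214, 243), Function('r')(17)) = Add(Add(214, 243), Add(-54, Mul(-3, Pow(17, 2)), Mul(57, 17))) = Add(457, Add(-54, Mul(-3, 289), 969)) = Add(457, Add(-54, -867, 969)) = Add(457, 48) = 505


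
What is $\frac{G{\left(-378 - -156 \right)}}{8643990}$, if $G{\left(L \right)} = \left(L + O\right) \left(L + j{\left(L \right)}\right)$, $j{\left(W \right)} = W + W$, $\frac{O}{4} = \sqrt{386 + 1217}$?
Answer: $\frac{24642}{1440665} - \frac{444 \sqrt{1603}}{1440665} \approx 0.0047654$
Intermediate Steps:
$O = 4 \sqrt{1603}$ ($O = 4 \sqrt{386 + 1217} = 4 \sqrt{1603} \approx 160.15$)
$j{\left(W \right)} = 2 W$
$G{\left(L \right)} = 3 L \left(L + 4 \sqrt{1603}\right)$ ($G{\left(L \right)} = \left(L + 4 \sqrt{1603}\right) \left(L + 2 L\right) = \left(L + 4 \sqrt{1603}\right) 3 L = 3 L \left(L + 4 \sqrt{1603}\right)$)
$\frac{G{\left(-378 - -156 \right)}}{8643990} = \frac{3 \left(-378 - -156\right) \left(\left(-378 - -156\right) + 4 \sqrt{1603}\right)}{8643990} = 3 \left(-378 + 156\right) \left(\left(-378 + 156\right) + 4 \sqrt{1603}\right) \frac{1}{8643990} = 3 \left(-222\right) \left(-222 + 4 \sqrt{1603}\right) \frac{1}{8643990} = \left(147852 - 2664 \sqrt{1603}\right) \frac{1}{8643990} = \frac{24642}{1440665} - \frac{444 \sqrt{1603}}{1440665}$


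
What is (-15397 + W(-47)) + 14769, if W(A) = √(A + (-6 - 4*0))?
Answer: -628 + I*√53 ≈ -628.0 + 7.2801*I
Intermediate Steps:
W(A) = √(-6 + A) (W(A) = √(A + (-6 + 0)) = √(A - 6) = √(-6 + A))
(-15397 + W(-47)) + 14769 = (-15397 + √(-6 - 47)) + 14769 = (-15397 + √(-53)) + 14769 = (-15397 + I*√53) + 14769 = -628 + I*√53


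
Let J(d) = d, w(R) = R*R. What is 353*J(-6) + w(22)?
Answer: -1634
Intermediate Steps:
w(R) = R²
353*J(-6) + w(22) = 353*(-6) + 22² = -2118 + 484 = -1634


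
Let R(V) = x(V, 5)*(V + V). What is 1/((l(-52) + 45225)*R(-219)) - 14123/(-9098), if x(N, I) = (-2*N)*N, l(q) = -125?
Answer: 13380299701425949/8619554392376400 ≈ 1.5523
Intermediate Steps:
x(N, I) = -2*N**2
R(V) = -4*V**3 (R(V) = (-2*V**2)*(V + V) = (-2*V**2)*(2*V) = -4*V**3)
1/((l(-52) + 45225)*R(-219)) - 14123/(-9098) = 1/((-125 + 45225)*((-4*(-219)**3))) - 14123/(-9098) = 1/(45100*((-4*(-10503459)))) - 14123*(-1/9098) = (1/45100)/42013836 + 14123/9098 = (1/45100)*(1/42013836) + 14123/9098 = 1/1894824003600 + 14123/9098 = 13380299701425949/8619554392376400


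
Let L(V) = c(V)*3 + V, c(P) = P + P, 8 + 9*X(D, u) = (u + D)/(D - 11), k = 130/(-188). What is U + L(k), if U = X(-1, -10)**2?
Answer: -2313985/548208 ≈ -4.2210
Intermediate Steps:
k = -65/94 (k = 130*(-1/188) = -65/94 ≈ -0.69149)
X(D, u) = -8/9 + (D + u)/(9*(-11 + D)) (X(D, u) = -8/9 + ((u + D)/(D - 11))/9 = -8/9 + ((D + u)/(-11 + D))/9 = -8/9 + (D + u)/(9*(-11 + D)))
c(P) = 2*P
L(V) = 7*V (L(V) = (2*V)*3 + V = 6*V + V = 7*V)
U = 7225/11664 (U = ((88 - 10 - 7*(-1))/(9*(-11 - 1)))**2 = ((1/9)*(88 - 10 + 7)/(-12))**2 = ((1/9)*(-1/12)*85)**2 = (-85/108)**2 = 7225/11664 ≈ 0.61943)
U + L(k) = 7225/11664 + 7*(-65/94) = 7225/11664 - 455/94 = -2313985/548208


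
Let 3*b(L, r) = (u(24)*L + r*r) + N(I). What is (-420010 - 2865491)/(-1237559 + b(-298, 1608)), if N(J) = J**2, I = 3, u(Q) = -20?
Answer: 9856503/1121044 ≈ 8.7923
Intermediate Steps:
b(L, r) = 3 - 20*L/3 + r**2/3 (b(L, r) = ((-20*L + r*r) + 3**2)/3 = ((-20*L + r**2) + 9)/3 = ((r**2 - 20*L) + 9)/3 = (9 + r**2 - 20*L)/3 = 3 - 20*L/3 + r**2/3)
(-420010 - 2865491)/(-1237559 + b(-298, 1608)) = (-420010 - 2865491)/(-1237559 + (3 - 20/3*(-298) + (1/3)*1608**2)) = -3285501/(-1237559 + (3 + 5960/3 + (1/3)*2585664)) = -3285501/(-1237559 + (3 + 5960/3 + 861888)) = -3285501/(-1237559 + 2591633/3) = -3285501/(-1121044/3) = -3285501*(-3/1121044) = 9856503/1121044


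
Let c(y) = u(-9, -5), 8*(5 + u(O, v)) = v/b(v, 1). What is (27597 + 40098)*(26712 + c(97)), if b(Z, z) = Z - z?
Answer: 28926998665/16 ≈ 1.8079e+9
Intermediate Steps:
u(O, v) = -5 + v/(8*(-1 + v)) (u(O, v) = -5 + (v/(v - 1*1))/8 = -5 + (v/(v - 1))/8 = -5 + (v/(-1 + v))/8 = -5 + v/(8*(-1 + v)))
c(y) = -235/48 (c(y) = (40 - 39*(-5))/(8*(-1 - 5)) = (⅛)*(40 + 195)/(-6) = (⅛)*(-⅙)*235 = -235/48)
(27597 + 40098)*(26712 + c(97)) = (27597 + 40098)*(26712 - 235/48) = 67695*(1281941/48) = 28926998665/16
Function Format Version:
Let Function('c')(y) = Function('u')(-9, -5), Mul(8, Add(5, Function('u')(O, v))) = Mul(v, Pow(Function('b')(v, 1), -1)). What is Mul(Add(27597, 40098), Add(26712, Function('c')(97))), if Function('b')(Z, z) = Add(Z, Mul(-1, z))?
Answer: Rational(28926998665, 16) ≈ 1.8079e+9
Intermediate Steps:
Function('u')(O, v) = Add(-5, Mul(Rational(1, 8), v, Pow(Add(-1, v), -1))) (Function('u')(O, v) = Add(-5, Mul(Rational(1, 8), Mul(v, Pow(Add(v, Mul(-1, 1)), -1)))) = Add(-5, Mul(Rational(1, 8), Mul(v, Pow(Add(v, -1), -1)))) = Add(-5, Mul(Rational(1, 8), Mul(v, Pow(Add(-1, v), -1)))) = Add(-5, Mul(Rational(1, 8), v, Pow(Add(-1, v), -1))))
Function('c')(y) = Rational(-235, 48) (Function('c')(y) = Mul(Rational(1, 8), Pow(Add(-1, -5), -1), Add(40, Mul(-39, -5))) = Mul(Rational(1, 8), Pow(-6, -1), Add(40, 195)) = Mul(Rational(1, 8), Rational(-1, 6), 235) = Rational(-235, 48))
Mul(Add(27597, 40098), Add(26712, Function('c')(97))) = Mul(Add(27597, 40098), Add(26712, Rational(-235, 48))) = Mul(67695, Rational(1281941, 48)) = Rational(28926998665, 16)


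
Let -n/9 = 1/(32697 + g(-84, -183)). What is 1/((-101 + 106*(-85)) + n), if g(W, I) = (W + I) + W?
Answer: -3594/32744935 ≈ -0.00010976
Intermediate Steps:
g(W, I) = I + 2*W (g(W, I) = (I + W) + W = I + 2*W)
n = -1/3594 (n = -9/(32697 + (-183 + 2*(-84))) = -9/(32697 + (-183 - 168)) = -9/(32697 - 351) = -9/32346 = -9*1/32346 = -1/3594 ≈ -0.00027824)
1/((-101 + 106*(-85)) + n) = 1/((-101 + 106*(-85)) - 1/3594) = 1/((-101 - 9010) - 1/3594) = 1/(-9111 - 1/3594) = 1/(-32744935/3594) = -3594/32744935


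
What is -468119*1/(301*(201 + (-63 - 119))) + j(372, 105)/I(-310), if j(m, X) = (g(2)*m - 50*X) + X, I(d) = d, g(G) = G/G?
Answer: -117820103/1772890 ≈ -66.457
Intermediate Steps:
g(G) = 1
j(m, X) = m - 49*X (j(m, X) = (1*m - 50*X) + X = (m - 50*X) + X = m - 49*X)
-468119*1/(301*(201 + (-63 - 119))) + j(372, 105)/I(-310) = -468119*1/(301*(201 + (-63 - 119))) + (372 - 49*105)/(-310) = -468119*1/(301*(201 - 182)) + (372 - 5145)*(-1/310) = -468119/(301*19) - 4773*(-1/310) = -468119/5719 + 4773/310 = -117820103/1772890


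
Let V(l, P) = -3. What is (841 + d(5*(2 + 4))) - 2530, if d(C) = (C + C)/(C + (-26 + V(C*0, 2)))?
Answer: -1629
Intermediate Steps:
d(C) = 2*C/(-29 + C) (d(C) = (C + C)/(C + (-26 - 3)) = (2*C)/(C - 29) = (2*C)/(-29 + C) = 2*C/(-29 + C))
(841 + d(5*(2 + 4))) - 2530 = (841 + 2*(5*(2 + 4))/(-29 + 5*(2 + 4))) - 2530 = (841 + 2*(5*6)/(-29 + 5*6)) - 2530 = (841 + 2*30/(-29 + 30)) - 2530 = (841 + 2*30/1) - 2530 = (841 + 2*30*1) - 2530 = (841 + 60) - 2530 = 901 - 2530 = -1629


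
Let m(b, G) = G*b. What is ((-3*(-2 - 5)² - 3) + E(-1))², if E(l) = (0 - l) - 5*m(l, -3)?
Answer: 26896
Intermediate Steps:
E(l) = 14*l (E(l) = (0 - l) - (-15)*l = -l + 15*l = 14*l)
((-3*(-2 - 5)² - 3) + E(-1))² = ((-3*(-2 - 5)² - 3) + 14*(-1))² = ((-3*(-7)² - 3) - 14)² = ((-3*49 - 3) - 14)² = ((-147 - 3) - 14)² = (-150 - 14)² = (-164)² = 26896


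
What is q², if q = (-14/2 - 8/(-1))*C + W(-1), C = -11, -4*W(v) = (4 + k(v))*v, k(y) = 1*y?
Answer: 1681/16 ≈ 105.06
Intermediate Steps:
k(y) = y
W(v) = -v*(4 + v)/4 (W(v) = -(4 + v)*v/4 = -v*(4 + v)/4)
q = -41/4 (q = (-14/2 - 8/(-1))*(-11) - ¼*(-1)*(4 - 1) = (-14*½ - 8*(-1))*(-11) - ¼*(-1)*3 = (-7 + 8)*(-11) + ¾ = 1*(-11) + ¾ = -11 + ¾ = -41/4 ≈ -10.250)
q² = (-41/4)² = 1681/16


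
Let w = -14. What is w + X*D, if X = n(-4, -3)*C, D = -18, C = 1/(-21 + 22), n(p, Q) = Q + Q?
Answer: 94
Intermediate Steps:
n(p, Q) = 2*Q
C = 1 (C = 1/1 = 1)
X = -6 (X = (2*(-3))*1 = -6*1 = -6)
w + X*D = -14 - 6*(-18) = -14 + 108 = 94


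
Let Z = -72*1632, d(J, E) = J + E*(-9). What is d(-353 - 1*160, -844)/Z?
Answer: -787/13056 ≈ -0.060279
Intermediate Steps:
d(J, E) = J - 9*E
Z = -117504
d(-353 - 1*160, -844)/Z = ((-353 - 1*160) - 9*(-844))/(-117504) = ((-353 - 160) + 7596)*(-1/117504) = (-513 + 7596)*(-1/117504) = 7083*(-1/117504) = -787/13056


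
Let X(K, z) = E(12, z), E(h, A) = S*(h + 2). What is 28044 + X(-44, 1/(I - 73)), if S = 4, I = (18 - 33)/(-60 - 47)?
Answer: 28100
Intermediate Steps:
I = 15/107 (I = -15/(-107) = -15*(-1/107) = 15/107 ≈ 0.14019)
E(h, A) = 8 + 4*h (E(h, A) = 4*(h + 2) = 4*(2 + h) = 8 + 4*h)
X(K, z) = 56 (X(K, z) = 8 + 4*12 = 8 + 48 = 56)
28044 + X(-44, 1/(I - 73)) = 28044 + 56 = 28100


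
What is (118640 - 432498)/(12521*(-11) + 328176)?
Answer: -313858/190445 ≈ -1.6480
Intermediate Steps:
(118640 - 432498)/(12521*(-11) + 328176) = -313858/(-137731 + 328176) = -313858/190445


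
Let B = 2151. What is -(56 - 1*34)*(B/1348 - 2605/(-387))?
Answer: -47783747/260838 ≈ -183.19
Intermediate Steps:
-(56 - 1*34)*(B/1348 - 2605/(-387)) = -(56 - 1*34)*(2151/1348 - 2605/(-387)) = -(56 - 34)*(2151*(1/1348) - 2605*(-1/387)) = -22*(2151/1348 + 2605/387) = -22*4343977/521676 = -1*47783747/260838 = -47783747/260838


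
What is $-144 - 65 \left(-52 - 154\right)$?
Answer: $13246$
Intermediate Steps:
$-144 - 65 \left(-52 - 154\right) = -144 - -13390 = -144 + 13390 = 13246$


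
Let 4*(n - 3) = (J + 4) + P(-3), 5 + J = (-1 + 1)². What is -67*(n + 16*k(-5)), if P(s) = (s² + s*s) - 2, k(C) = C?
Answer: 19631/4 ≈ 4907.8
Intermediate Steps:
J = -5 (J = -5 + (-1 + 1)² = -5 + 0² = -5 + 0 = -5)
P(s) = -2 + 2*s² (P(s) = (s² + s²) - 2 = 2*s² - 2 = -2 + 2*s²)
n = 27/4 (n = 3 + ((-5 + 4) + (-2 + 2*(-3)²))/4 = 3 + (-1 + (-2 + 2*9))/4 = 3 + (-1 + (-2 + 18))/4 = 3 + (-1 + 16)/4 = 3 + (¼)*15 = 3 + 15/4 = 27/4 ≈ 6.7500)
-67*(n + 16*k(-5)) = -67*(27/4 + 16*(-5)) = -67*(27/4 - 80) = -67*(-293/4) = 19631/4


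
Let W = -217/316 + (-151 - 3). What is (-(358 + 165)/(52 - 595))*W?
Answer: -25564763/171588 ≈ -148.99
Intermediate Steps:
W = -48881/316 (W = -217*1/316 - 154 = -217/316 - 154 = -48881/316 ≈ -154.69)
(-(358 + 165)/(52 - 595))*W = -(358 + 165)/(52 - 595)*(-48881/316) = -523/(-543)*(-48881/316) = -523*(-1)/543*(-48881/316) = -1*(-523/543)*(-48881/316) = (523/543)*(-48881/316) = -25564763/171588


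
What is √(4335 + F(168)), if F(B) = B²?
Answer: √32559 ≈ 180.44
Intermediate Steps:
√(4335 + F(168)) = √(4335 + 168²) = √(4335 + 28224) = √32559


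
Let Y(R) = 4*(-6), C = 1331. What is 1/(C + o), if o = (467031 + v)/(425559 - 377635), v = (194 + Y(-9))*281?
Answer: 47924/64301645 ≈ 0.00074530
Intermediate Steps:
Y(R) = -24
v = 47770 (v = (194 - 24)*281 = 170*281 = 47770)
o = 514801/47924 (o = (467031 + 47770)/(425559 - 377635) = 514801/47924 ≈ 10.742)
1/(C + o) = 1/(1331 + 514801/47924) = 1/(64301645/47924) = 47924/64301645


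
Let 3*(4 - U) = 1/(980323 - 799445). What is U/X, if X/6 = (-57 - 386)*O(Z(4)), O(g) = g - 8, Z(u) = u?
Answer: 2170535/5769284688 ≈ 0.00037622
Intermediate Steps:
U = 2170535/542634 (U = 4 - 1/(3*(980323 - 799445)) = 4 - 1/3/180878 = 4 - 1/3*1/180878 = 4 - 1/542634 = 2170535/542634 ≈ 4.0000)
O(g) = -8 + g
X = 10632 (X = 6*((-57 - 386)*(-8 + 4)) = 6*(-443*(-4)) = 6*1772 = 10632)
U/X = (2170535/542634)/10632 = (2170535/542634)*(1/10632) = 2170535/5769284688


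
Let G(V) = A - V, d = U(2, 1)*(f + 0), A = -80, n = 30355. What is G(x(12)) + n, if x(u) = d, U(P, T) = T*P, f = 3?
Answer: 30269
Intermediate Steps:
U(P, T) = P*T
d = 6 (d = (2*1)*(3 + 0) = 2*3 = 6)
x(u) = 6
G(V) = -80 - V
G(x(12)) + n = (-80 - 1*6) + 30355 = (-80 - 6) + 30355 = -86 + 30355 = 30269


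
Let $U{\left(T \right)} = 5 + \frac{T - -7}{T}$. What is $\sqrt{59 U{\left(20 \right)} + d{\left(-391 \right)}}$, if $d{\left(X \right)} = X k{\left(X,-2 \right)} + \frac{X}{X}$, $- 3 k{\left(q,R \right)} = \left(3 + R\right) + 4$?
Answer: $\frac{\sqrt{924585}}{30} \approx 32.052$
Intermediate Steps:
$U{\left(T \right)} = 5 + \frac{7 + T}{T}$ ($U{\left(T \right)} = 5 + \frac{T + 7}{T} = 5 + \frac{7 + T}{T}$)
$k{\left(q,R \right)} = - \frac{7}{3} - \frac{R}{3}$ ($k{\left(q,R \right)} = - \frac{\left(3 + R\right) + 4}{3} = - \frac{7 + R}{3} = - \frac{7}{3} - \frac{R}{3}$)
$d{\left(X \right)} = 1 - \frac{5 X}{3}$ ($d{\left(X \right)} = X \left(- \frac{7}{3} - - \frac{2}{3}\right) + \frac{X}{X} = X \left(- \frac{7}{3} + \frac{2}{3}\right) + 1 = X \left(- \frac{5}{3}\right) + 1 = - \frac{5 X}{3} + 1 = 1 - \frac{5 X}{3}$)
$\sqrt{59 U{\left(20 \right)} + d{\left(-391 \right)}} = \sqrt{59 \left(6 + \frac{7}{20}\right) + \left(1 - - \frac{1955}{3}\right)} = \sqrt{59 \left(6 + 7 \cdot \frac{1}{20}\right) + \left(1 + \frac{1955}{3}\right)} = \sqrt{59 \left(6 + \frac{7}{20}\right) + \frac{1958}{3}} = \sqrt{59 \cdot \frac{127}{20} + \frac{1958}{3}} = \sqrt{\frac{7493}{20} + \frac{1958}{3}} = \sqrt{\frac{61639}{60}} = \frac{\sqrt{924585}}{30}$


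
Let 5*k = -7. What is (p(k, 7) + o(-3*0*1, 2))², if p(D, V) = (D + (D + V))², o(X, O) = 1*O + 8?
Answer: 477481/625 ≈ 763.97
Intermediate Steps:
o(X, O) = 8 + O (o(X, O) = O + 8 = 8 + O)
k = -7/5 (k = (⅕)*(-7) = -7/5 ≈ -1.4000)
p(D, V) = (V + 2*D)²
(p(k, 7) + o(-3*0*1, 2))² = ((7 + 2*(-7/5))² + (8 + 2))² = ((7 - 14/5)² + 10)² = ((21/5)² + 10)² = (441/25 + 10)² = (691/25)² = 477481/625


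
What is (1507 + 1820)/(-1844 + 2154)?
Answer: 3327/310 ≈ 10.732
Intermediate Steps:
(1507 + 1820)/(-1844 + 2154) = 3327/310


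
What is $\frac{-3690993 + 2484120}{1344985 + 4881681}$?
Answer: $- \frac{1206873}{6226666} \approx -0.19382$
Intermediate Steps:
$\frac{-3690993 + 2484120}{1344985 + 4881681} = - \frac{1206873}{6226666}$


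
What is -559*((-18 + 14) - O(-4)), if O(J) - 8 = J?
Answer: 4472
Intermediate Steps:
O(J) = 8 + J
-559*((-18 + 14) - O(-4)) = -559*((-18 + 14) - (8 - 4)) = -559*(-4 - 1*4) = -559*(-4 - 4) = -559*(-8) = 4472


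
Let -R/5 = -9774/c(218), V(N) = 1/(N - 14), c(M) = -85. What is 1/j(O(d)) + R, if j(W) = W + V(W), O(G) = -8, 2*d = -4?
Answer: -1730372/3009 ≈ -575.07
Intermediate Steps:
d = -2 (d = (1/2)*(-4) = -2)
V(N) = 1/(-14 + N)
j(W) = W + 1/(-14 + W)
R = -9774/17 (R = -(-48870)/(-85) = -(-48870)*(-1)/85 = -5*9774/85 = -9774/17 ≈ -574.94)
1/j(O(d)) + R = 1/((1 - 8*(-14 - 8))/(-14 - 8)) - 9774/17 = 1/((1 - 8*(-22))/(-22)) - 9774/17 = 1/(-(1 + 176)/22) - 9774/17 = 1/(-1/22*177) - 9774/17 = 1/(-177/22) - 9774/17 = -22/177 - 9774/17 = -1730372/3009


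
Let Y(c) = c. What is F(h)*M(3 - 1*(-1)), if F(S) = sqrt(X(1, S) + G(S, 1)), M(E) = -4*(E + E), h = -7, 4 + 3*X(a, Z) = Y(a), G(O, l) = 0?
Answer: -32*I ≈ -32.0*I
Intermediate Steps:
X(a, Z) = -4/3 + a/3
M(E) = -8*E
F(S) = I (F(S) = sqrt((-4/3 + (1/3)*1) + 0) = sqrt((-4/3 + 1/3) + 0) = sqrt(-1 + 0) = sqrt(-1) = I)
F(h)*M(3 - 1*(-1)) = I*(-8*(3 - 1*(-1))) = I*(-8*(3 + 1)) = I*(-8*4) = I*(-32) = -32*I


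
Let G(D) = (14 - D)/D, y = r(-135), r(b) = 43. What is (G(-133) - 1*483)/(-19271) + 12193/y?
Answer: 637835753/2249201 ≈ 283.58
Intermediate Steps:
y = 43
G(D) = (14 - D)/D
(G(-133) - 1*483)/(-19271) + 12193/y = ((14 - 1*(-133))/(-133) - 1*483)/(-19271) + 12193/43 = (-(14 + 133)/133 - 483)*(-1/19271) + 12193*(1/43) = (-1/133*147 - 483)*(-1/19271) + 12193/43 = (-21/19 - 483)*(-1/19271) + 12193/43 = -9198/19*(-1/19271) + 12193/43 = 1314/52307 + 12193/43 = 637835753/2249201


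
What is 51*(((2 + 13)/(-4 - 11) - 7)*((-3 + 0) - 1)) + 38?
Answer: 1670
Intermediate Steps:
51*(((2 + 13)/(-4 - 11) - 7)*((-3 + 0) - 1)) + 38 = 51*((15/(-15) - 7)*(-3 - 1)) + 38 = 51*((15*(-1/15) - 7)*(-4)) + 38 = 51*((-1 - 7)*(-4)) + 38 = 51*(-8*(-4)) + 38 = 51*32 + 38 = 1632 + 38 = 1670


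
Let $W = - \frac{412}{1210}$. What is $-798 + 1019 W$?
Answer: $- \frac{692704}{605} \approx -1145.0$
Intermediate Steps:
$W = - \frac{206}{605}$ ($W = \left(-412\right) \frac{1}{1210} = - \frac{206}{605} \approx -0.3405$)
$-798 + 1019 W = -798 + 1019 \left(- \frac{206}{605}\right) = -798 - \frac{209914}{605} = - \frac{692704}{605}$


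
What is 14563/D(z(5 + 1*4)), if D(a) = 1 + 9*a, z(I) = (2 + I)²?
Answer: 14563/1090 ≈ 13.361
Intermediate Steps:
14563/D(z(5 + 1*4)) = 14563/(1 + 9*(2 + (5 + 1*4))²) = 14563/(1 + 9*(2 + (5 + 4))²) = 14563/(1 + 9*(2 + 9)²) = 14563/(1 + 9*11²) = 14563/(1 + 9*121) = 14563/(1 + 1089) = 14563/1090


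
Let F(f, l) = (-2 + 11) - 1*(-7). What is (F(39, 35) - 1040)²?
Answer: 1048576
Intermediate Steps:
F(f, l) = 16 (F(f, l) = 9 + 7 = 16)
(F(39, 35) - 1040)² = (16 - 1040)² = (-1024)² = 1048576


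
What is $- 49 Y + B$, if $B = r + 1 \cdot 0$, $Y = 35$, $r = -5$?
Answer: $-1720$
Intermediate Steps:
$B = -5$ ($B = -5 + 1 \cdot 0 = -5 + 0 = -5$)
$- 49 Y + B = \left(-49\right) 35 - 5 = -1715 - 5 = -1720$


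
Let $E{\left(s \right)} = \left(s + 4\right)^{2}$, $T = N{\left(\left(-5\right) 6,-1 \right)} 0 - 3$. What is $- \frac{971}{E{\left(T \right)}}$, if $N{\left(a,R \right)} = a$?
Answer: $-971$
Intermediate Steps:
$T = -3$ ($T = \left(-5\right) 6 \cdot 0 - 3 = \left(-30\right) 0 - 3 = 0 - 3 = -3$)
$E{\left(s \right)} = \left(4 + s\right)^{2}$
$- \frac{971}{E{\left(T \right)}} = - \frac{971}{\left(4 - 3\right)^{2}} = - \frac{971}{1^{2}} = - \frac{971}{1} = \left(-971\right) 1 = -971$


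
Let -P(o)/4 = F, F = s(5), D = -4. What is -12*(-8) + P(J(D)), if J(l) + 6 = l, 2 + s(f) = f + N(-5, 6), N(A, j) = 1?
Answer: 80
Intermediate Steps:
s(f) = -1 + f (s(f) = -2 + (f + 1) = -2 + (1 + f) = -1 + f)
F = 4 (F = -1 + 5 = 4)
J(l) = -6 + l
P(o) = -16 (P(o) = -4*4 = -16)
-12*(-8) + P(J(D)) = -12*(-8) - 16 = 96 - 16 = 80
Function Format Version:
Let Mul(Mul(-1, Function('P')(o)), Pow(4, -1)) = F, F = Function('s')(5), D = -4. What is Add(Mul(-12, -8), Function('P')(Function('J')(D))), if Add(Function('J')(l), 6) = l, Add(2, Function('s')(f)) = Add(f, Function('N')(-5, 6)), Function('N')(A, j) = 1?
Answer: 80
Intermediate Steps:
Function('s')(f) = Add(-1, f) (Function('s')(f) = Add(-2, Add(f, 1)) = Add(-2, Add(1, f)) = Add(-1, f))
F = 4 (F = Add(-1, 5) = 4)
Function('J')(l) = Add(-6, l)
Function('P')(o) = -16 (Function('P')(o) = Mul(-4, 4) = -16)
Add(Mul(-12, -8), Function('P')(Function('J')(D))) = Add(Mul(-12, -8), -16) = Add(96, -16) = 80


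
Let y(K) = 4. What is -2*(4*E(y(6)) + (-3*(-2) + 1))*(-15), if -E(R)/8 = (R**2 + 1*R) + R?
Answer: -22830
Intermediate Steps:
E(R) = -16*R - 8*R**2 (E(R) = -8*((R**2 + 1*R) + R) = -8*((R**2 + R) + R) = -8*((R + R**2) + R) = -8*(R**2 + 2*R) = -16*R - 8*R**2)
-2*(4*E(y(6)) + (-3*(-2) + 1))*(-15) = -2*(4*(-8*4*(2 + 4)) + (-3*(-2) + 1))*(-15) = -2*(4*(-8*4*6) + (6 + 1))*(-15) = -2*(4*(-192) + 7)*(-15) = -2*(-768 + 7)*(-15) = -2*(-761)*(-15) = 1522*(-15) = -22830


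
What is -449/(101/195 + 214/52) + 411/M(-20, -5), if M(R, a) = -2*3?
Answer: -45983/278 ≈ -165.41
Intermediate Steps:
M(R, a) = -6
-449/(101/195 + 214/52) + 411/M(-20, -5) = -449/(101/195 + 214/52) + 411/(-6) = -449/(101*(1/195) + 214*(1/52)) + 411*(-⅙) = -449/(101/195 + 107/26) - 137/2 = -449/139/30 - 137/2 = -449*30/139 - 137/2 = -13470/139 - 137/2 = -45983/278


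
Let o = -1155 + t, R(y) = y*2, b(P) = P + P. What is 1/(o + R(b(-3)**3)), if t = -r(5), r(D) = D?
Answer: -1/1592 ≈ -0.00062814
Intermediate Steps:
b(P) = 2*P
t = -5 (t = -1*5 = -5)
R(y) = 2*y
o = -1160 (o = -1155 - 5 = -1160)
1/(o + R(b(-3)**3)) = 1/(-1160 + 2*(2*(-3))**3) = 1/(-1160 + 2*(-6)**3) = 1/(-1160 + 2*(-216)) = 1/(-1160 - 432) = 1/(-1592) = -1/1592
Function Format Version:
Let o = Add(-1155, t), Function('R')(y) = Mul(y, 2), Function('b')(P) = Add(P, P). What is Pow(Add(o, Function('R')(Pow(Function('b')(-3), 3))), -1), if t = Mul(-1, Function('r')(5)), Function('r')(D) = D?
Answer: Rational(-1, 1592) ≈ -0.00062814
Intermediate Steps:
Function('b')(P) = Mul(2, P)
t = -5 (t = Mul(-1, 5) = -5)
Function('R')(y) = Mul(2, y)
o = -1160 (o = Add(-1155, -5) = -1160)
Pow(Add(o, Function('R')(Pow(Function('b')(-3), 3))), -1) = Pow(Add(-1160, Mul(2, Pow(Mul(2, -3), 3))), -1) = Pow(Add(-1160, Mul(2, Pow(-6, 3))), -1) = Pow(Add(-1160, Mul(2, -216)), -1) = Pow(Add(-1160, -432), -1) = Pow(-1592, -1) = Rational(-1, 1592)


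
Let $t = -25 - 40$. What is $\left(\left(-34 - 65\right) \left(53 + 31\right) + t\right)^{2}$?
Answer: $70241161$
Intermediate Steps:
$t = -65$ ($t = -25 - 40 = -65$)
$\left(\left(-34 - 65\right) \left(53 + 31\right) + t\right)^{2} = \left(\left(-34 - 65\right) \left(53 + 31\right) - 65\right)^{2} = \left(\left(-99\right) 84 - 65\right)^{2} = \left(-8316 - 65\right)^{2} = \left(-8381\right)^{2} = 70241161$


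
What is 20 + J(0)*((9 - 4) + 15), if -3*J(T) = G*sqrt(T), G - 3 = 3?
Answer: 20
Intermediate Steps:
G = 6 (G = 3 + 3 = 6)
J(T) = -2*sqrt(T)
20 + J(0)*((9 - 4) + 15) = 20 + (-2*sqrt(0))*((9 - 4) + 15) = 20 + (-2*0)*(5 + 15) = 20 + 0*20 = 20 + 0 = 20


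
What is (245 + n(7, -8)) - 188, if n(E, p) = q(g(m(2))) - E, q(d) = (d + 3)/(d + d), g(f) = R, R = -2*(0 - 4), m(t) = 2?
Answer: 811/16 ≈ 50.688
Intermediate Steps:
R = 8 (R = -2*(-4) = 8)
g(f) = 8
q(d) = (3 + d)/(2*d) (q(d) = (3 + d)/((2*d)) = (3 + d)*(1/(2*d)) = (3 + d)/(2*d))
n(E, p) = 11/16 - E (n(E, p) = (½)*(3 + 8)/8 - E = (½)*(⅛)*11 - E = 11/16 - E)
(245 + n(7, -8)) - 188 = (245 + (11/16 - 1*7)) - 188 = (245 + (11/16 - 7)) - 188 = (245 - 101/16) - 188 = 3819/16 - 188 = 811/16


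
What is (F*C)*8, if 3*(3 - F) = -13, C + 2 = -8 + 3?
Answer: -1232/3 ≈ -410.67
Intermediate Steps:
C = -7 (C = -2 + (-8 + 3) = -2 - 5 = -7)
F = 22/3 (F = 3 - 1/3*(-13) = 3 + 13/3 = 22/3 ≈ 7.3333)
(F*C)*8 = ((22/3)*(-7))*8 = -154/3*8 = -1232/3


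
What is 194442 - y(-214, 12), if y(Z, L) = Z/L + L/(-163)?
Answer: 190181789/978 ≈ 1.9446e+5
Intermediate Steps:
y(Z, L) = -L/163 + Z/L (y(Z, L) = Z/L + L*(-1/163) = Z/L - L/163 = -L/163 + Z/L)
194442 - y(-214, 12) = 194442 - (-1/163*12 - 214/12) = 194442 - (-12/163 - 214*1/12) = 194442 - (-12/163 - 107/6) = 194442 - 1*(-17513/978) = 194442 + 17513/978 = 190181789/978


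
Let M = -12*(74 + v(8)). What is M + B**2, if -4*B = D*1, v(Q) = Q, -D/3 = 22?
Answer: -2847/4 ≈ -711.75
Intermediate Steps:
D = -66 (D = -3*22 = -66)
B = 33/2 (B = -(-33)/2 = -1/4*(-66) = 33/2 ≈ 16.500)
M = -984 (M = -12*(74 + 8) = -12*82 = -984)
M + B**2 = -984 + (33/2)**2 = -984 + 1089/4 = -2847/4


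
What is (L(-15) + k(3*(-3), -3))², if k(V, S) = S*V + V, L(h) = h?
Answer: 9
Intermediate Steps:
k(V, S) = V + S*V
(L(-15) + k(3*(-3), -3))² = (-15 + (3*(-3))*(1 - 3))² = (-15 - 9*(-2))² = (-15 + 18)² = 3² = 9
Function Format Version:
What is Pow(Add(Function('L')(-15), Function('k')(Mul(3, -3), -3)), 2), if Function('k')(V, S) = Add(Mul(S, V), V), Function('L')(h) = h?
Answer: 9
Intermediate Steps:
Function('k')(V, S) = Add(V, Mul(S, V))
Pow(Add(Function('L')(-15), Function('k')(Mul(3, -3), -3)), 2) = Pow(Add(-15, Mul(Mul(3, -3), Add(1, -3))), 2) = Pow(Add(-15, Mul(-9, -2)), 2) = Pow(Add(-15, 18), 2) = Pow(3, 2) = 9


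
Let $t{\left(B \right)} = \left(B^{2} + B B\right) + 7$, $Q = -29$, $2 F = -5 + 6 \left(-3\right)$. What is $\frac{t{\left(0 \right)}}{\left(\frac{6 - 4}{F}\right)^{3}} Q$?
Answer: $\frac{2469901}{64} \approx 38592.0$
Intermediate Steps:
$F = - \frac{23}{2}$ ($F = \frac{-5 + 6 \left(-3\right)}{2} = \frac{-5 - 18}{2} = \frac{1}{2} \left(-23\right) = - \frac{23}{2} \approx -11.5$)
$t{\left(B \right)} = 7 + 2 B^{2}$ ($t{\left(B \right)} = \left(B^{2} + B^{2}\right) + 7 = 2 B^{2} + 7 = 7 + 2 B^{2}$)
$\frac{t{\left(0 \right)}}{\left(\frac{6 - 4}{F}\right)^{3}} Q = \frac{7 + 2 \cdot 0^{2}}{\left(\frac{6 - 4}{- \frac{23}{2}}\right)^{3}} \left(-29\right) = \frac{7 + 2 \cdot 0}{\left(2 \left(- \frac{2}{23}\right)\right)^{3}} \left(-29\right) = \frac{7 + 0}{\left(- \frac{4}{23}\right)^{3}} \left(-29\right) = \frac{7}{- \frac{64}{12167}} \left(-29\right) = 7 \left(- \frac{12167}{64}\right) \left(-29\right) = \left(- \frac{85169}{64}\right) \left(-29\right) = \frac{2469901}{64}$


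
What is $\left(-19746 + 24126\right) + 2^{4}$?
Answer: $4396$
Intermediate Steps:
$\left(-19746 + 24126\right) + 2^{4} = 4380 + 16 = 4396$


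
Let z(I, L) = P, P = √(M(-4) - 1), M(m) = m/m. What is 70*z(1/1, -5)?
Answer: 0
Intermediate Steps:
M(m) = 1
P = 0 (P = √(1 - 1) = √0 = 0)
z(I, L) = 0
70*z(1/1, -5) = 70*0 = 0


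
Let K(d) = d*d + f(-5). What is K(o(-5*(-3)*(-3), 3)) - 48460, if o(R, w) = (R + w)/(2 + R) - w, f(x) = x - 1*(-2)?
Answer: -89600518/1849 ≈ -48459.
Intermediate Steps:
f(x) = 2 + x (f(x) = x + 2 = 2 + x)
o(R, w) = -w + (R + w)/(2 + R) (o(R, w) = (R + w)/(2 + R) - w = -w + (R + w)/(2 + R))
K(d) = -3 + d**2 (K(d) = d*d + (2 - 5) = d**2 - 3 = -3 + d**2)
K(o(-5*(-3)*(-3), 3)) - 48460 = (-3 + ((-5*(-3)*(-3) - 1*3 - 1*-5*(-3)*(-3)*3)/(2 - 5*(-3)*(-3)))**2) - 48460 = (-3 + ((15*(-3) - 3 - 1*15*(-3)*3)/(2 + 15*(-3)))**2) - 48460 = (-3 + ((-45 - 3 - 1*(-45)*3)/(2 - 45))**2) - 48460 = (-3 + ((-45 - 3 + 135)/(-43))**2) - 48460 = (-3 + (-1/43*87)**2) - 48460 = (-3 + (-87/43)**2) - 48460 = (-3 + 7569/1849) - 48460 = 2022/1849 - 48460 = -89600518/1849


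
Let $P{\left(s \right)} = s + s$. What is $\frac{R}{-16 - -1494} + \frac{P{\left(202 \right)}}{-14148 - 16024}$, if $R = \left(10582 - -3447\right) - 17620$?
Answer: $- \frac{27236191}{11148554} \approx -2.443$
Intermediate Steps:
$R = -3591$ ($R = \left(10582 + 3447\right) - 17620 = 14029 - 17620 = -3591$)
$P{\left(s \right)} = 2 s$
$\frac{R}{-16 - -1494} + \frac{P{\left(202 \right)}}{-14148 - 16024} = - \frac{3591}{-16 - -1494} + \frac{2 \cdot 202}{-14148 - 16024} = - \frac{3591}{-16 + 1494} + \frac{404}{-30172} = - \frac{3591}{1478} + 404 \left(- \frac{1}{30172}\right) = \left(-3591\right) \frac{1}{1478} - \frac{101}{7543} = - \frac{3591}{1478} - \frac{101}{7543} = - \frac{27236191}{11148554}$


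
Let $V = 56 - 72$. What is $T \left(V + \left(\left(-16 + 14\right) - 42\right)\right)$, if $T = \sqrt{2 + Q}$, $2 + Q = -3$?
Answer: $- 60 i \sqrt{3} \approx - 103.92 i$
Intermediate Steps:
$Q = -5$ ($Q = -2 - 3 = -5$)
$T = i \sqrt{3}$ ($T = \sqrt{2 - 5} = \sqrt{-3} = i \sqrt{3} \approx 1.732 i$)
$V = -16$ ($V = 56 - 72 = -16$)
$T \left(V + \left(\left(-16 + 14\right) - 42\right)\right) = i \sqrt{3} \left(-16 + \left(\left(-16 + 14\right) - 42\right)\right) = i \sqrt{3} \left(-16 - 44\right) = i \sqrt{3} \left(-60\right) = - 60 i \sqrt{3}$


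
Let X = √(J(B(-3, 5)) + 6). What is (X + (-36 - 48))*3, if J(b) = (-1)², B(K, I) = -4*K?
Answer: -252 + 3*√7 ≈ -244.06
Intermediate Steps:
J(b) = 1
X = √7 (X = √(1 + 6) = √7 ≈ 2.6458)
(X + (-36 - 48))*3 = (√7 + (-36 - 48))*3 = (√7 - 84)*3 = (-84 + √7)*3 = -252 + 3*√7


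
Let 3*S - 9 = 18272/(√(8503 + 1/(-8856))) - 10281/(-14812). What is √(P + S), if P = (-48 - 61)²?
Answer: √(6987187601927800432976405 + 285323542063922432*√18524431482)/24247426574 ≈ 109.32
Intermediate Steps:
S = 2081/644 + 36544*√18524431482/75302567 (S = 3 + (18272/(√(8503 + 1/(-8856))) - 10281/(-14812))/3 = 3 + (18272/(√(8503 - 1/8856)) - 10281*(-1/14812))/3 = 3 + (18272/(√(75302567/8856)) + 447/644)/3 = 3 + (18272/((√18524431482/1476)) + 447/644)/3 = 3 + (18272*(6*√18524431482/75302567) + 447/644)/3 = 3 + (109632*√18524431482/75302567 + 447/644)/3 = 3 + (447/644 + 109632*√18524431482/75302567)/3 = 3 + (149/644 + 36544*√18524431482/75302567) = 2081/644 + 36544*√18524431482/75302567 ≈ 69.282)
P = 11881 (P = (-109)² = 11881)
√(P + S) = √(11881 + (2081/644 + 36544*√18524431482/75302567)) = √(7653445/644 + 36544*√18524431482/75302567)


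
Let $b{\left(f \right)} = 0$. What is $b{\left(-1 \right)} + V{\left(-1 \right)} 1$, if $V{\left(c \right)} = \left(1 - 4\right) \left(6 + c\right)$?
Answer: $-15$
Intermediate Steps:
$V{\left(c \right)} = -18 - 3 c$ ($V{\left(c \right)} = - 3 \left(6 + c\right) = -18 - 3 c$)
$b{\left(-1 \right)} + V{\left(-1 \right)} 1 = 0 + \left(-18 - -3\right) 1 = 0 + \left(-18 + 3\right) 1 = 0 - 15 = -15$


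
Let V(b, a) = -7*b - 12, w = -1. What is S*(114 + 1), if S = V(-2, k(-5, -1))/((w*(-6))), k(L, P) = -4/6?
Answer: 115/3 ≈ 38.333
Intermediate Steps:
k(L, P) = -2/3 (k(L, P) = -4*1/6 = -2/3)
V(b, a) = -12 - 7*b
S = 1/3 (S = (-12 - 7*(-2))/((-1*(-6))) = (-12 + 14)/6 = 2*(1/6) = 1/3 ≈ 0.33333)
S*(114 + 1) = (114 + 1)/3 = (1/3)*115 = 115/3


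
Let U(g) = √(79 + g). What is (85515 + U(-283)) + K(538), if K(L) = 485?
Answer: 86000 + 2*I*√51 ≈ 86000.0 + 14.283*I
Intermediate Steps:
(85515 + U(-283)) + K(538) = (85515 + √(79 - 283)) + 485 = (85515 + √(-204)) + 485 = (85515 + 2*I*√51) + 485 = 86000 + 2*I*√51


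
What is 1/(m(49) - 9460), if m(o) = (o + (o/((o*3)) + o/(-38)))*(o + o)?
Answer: -57/270847 ≈ -0.00021045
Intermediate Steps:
m(o) = 2*o*(⅓ + 37*o/38) (m(o) = (o + (o/((3*o)) + o*(-1/38)))*(2*o) = (o + (o*(1/(3*o)) - o/38))*(2*o) = (o + (⅓ - o/38))*(2*o) = (⅓ + 37*o/38)*(2*o) = 2*o*(⅓ + 37*o/38))
1/(m(49) - 9460) = 1/((1/57)*49*(38 + 111*49) - 9460) = 1/((1/57)*49*(38 + 5439) - 9460) = 1/((1/57)*49*5477 - 9460) = 1/(268373/57 - 9460) = 1/(-270847/57) = -57/270847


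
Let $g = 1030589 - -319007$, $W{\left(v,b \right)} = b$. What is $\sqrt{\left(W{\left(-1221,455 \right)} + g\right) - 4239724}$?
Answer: $i \sqrt{2889673} \approx 1699.9 i$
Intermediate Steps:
$g = 1349596$ ($g = 1030589 + 319007 = 1349596$)
$\sqrt{\left(W{\left(-1221,455 \right)} + g\right) - 4239724} = \sqrt{\left(455 + 1349596\right) - 4239724} = \sqrt{1350051 - 4239724} = \sqrt{-2889673} = i \sqrt{2889673}$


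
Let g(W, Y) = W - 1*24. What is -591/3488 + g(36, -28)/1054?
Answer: -290529/1838176 ≈ -0.15805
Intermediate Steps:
g(W, Y) = -24 + W (g(W, Y) = W - 24 = -24 + W)
-591/3488 + g(36, -28)/1054 = -591/3488 + (-24 + 36)/1054 = -591*1/3488 + 12*(1/1054) = -591/3488 + 6/527 = -290529/1838176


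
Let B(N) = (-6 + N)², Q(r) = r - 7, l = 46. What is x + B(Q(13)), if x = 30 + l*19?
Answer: 904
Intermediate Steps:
Q(r) = -7 + r
x = 904 (x = 30 + 46*19 = 30 + 874 = 904)
x + B(Q(13)) = 904 + (-6 + (-7 + 13))² = 904 + (-6 + 6)² = 904 + 0² = 904 + 0 = 904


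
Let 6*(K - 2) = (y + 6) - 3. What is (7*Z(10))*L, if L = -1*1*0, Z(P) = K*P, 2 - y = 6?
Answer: 0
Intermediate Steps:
y = -4 (y = 2 - 1*6 = 2 - 6 = -4)
K = 11/6 (K = 2 + ((-4 + 6) - 3)/6 = 2 + (2 - 3)/6 = 2 + (1/6)*(-1) = 2 - 1/6 = 11/6 ≈ 1.8333)
Z(P) = 11*P/6
L = 0 (L = -1*0 = 0)
(7*Z(10))*L = (7*((11/6)*10))*0 = (7*(55/3))*0 = (385/3)*0 = 0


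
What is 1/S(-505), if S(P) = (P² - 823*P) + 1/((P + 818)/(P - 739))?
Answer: 313/209909076 ≈ 1.4911e-6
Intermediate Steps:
S(P) = P² - 823*P + (-739 + P)/(818 + P) (S(P) = (P² - 823*P) + 1/((818 + P)/(-739 + P)) = (P² - 823*P) + (-739 + P)/(818 + P) = P² - 823*P + (-739 + P)/(818 + P))
1/S(-505) = 1/((-739 + (-505)³ - 673213*(-505) - 5*(-505)²)/(818 - 505)) = 1/((-739 - 128787625 + 339972565 - 5*255025)/313) = 1/((-739 - 128787625 + 339972565 - 1275125)/313) = 1/((1/313)*209909076) = 1/(209909076/313) = 313/209909076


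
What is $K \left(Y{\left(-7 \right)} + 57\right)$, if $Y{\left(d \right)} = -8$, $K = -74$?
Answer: $-3626$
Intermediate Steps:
$K \left(Y{\left(-7 \right)} + 57\right) = - 74 \left(-8 + 57\right) = \left(-74\right) 49 = -3626$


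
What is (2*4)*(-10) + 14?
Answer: -66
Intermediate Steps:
(2*4)*(-10) + 14 = 8*(-10) + 14 = -80 + 14 = -66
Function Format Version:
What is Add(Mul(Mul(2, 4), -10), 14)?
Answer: -66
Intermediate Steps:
Add(Mul(Mul(2, 4), -10), 14) = Add(Mul(8, -10), 14) = Add(-80, 14) = -66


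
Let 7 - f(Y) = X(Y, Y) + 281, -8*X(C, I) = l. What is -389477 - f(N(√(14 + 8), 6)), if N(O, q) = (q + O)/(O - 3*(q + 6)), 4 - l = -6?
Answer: -1556817/4 ≈ -3.8920e+5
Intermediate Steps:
l = 10 (l = 4 - 1*(-6) = 4 + 6 = 10)
X(C, I) = -5/4 (X(C, I) = -⅛*10 = -5/4)
N(O, q) = (O + q)/(-18 + O - 3*q) (N(O, q) = (O + q)/(O - 3*(6 + q)) = (O + q)/(O + (-18 - 3*q)) = (O + q)/(-18 + O - 3*q))
f(Y) = -1091/4 (f(Y) = 7 - (-5/4 + 281) = 7 - 1*1119/4 = 7 - 1119/4 = -1091/4)
-389477 - f(N(√(14 + 8), 6)) = -389477 - 1*(-1091/4) = -389477 + 1091/4 = -1556817/4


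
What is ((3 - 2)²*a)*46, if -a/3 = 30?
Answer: -4140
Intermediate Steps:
a = -90 (a = -3*30 = -90)
((3 - 2)²*a)*46 = ((3 - 2)²*(-90))*46 = (1²*(-90))*46 = (1*(-90))*46 = -90*46 = -4140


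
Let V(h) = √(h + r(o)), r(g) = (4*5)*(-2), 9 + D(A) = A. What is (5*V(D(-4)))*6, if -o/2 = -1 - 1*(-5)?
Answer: 30*I*√53 ≈ 218.4*I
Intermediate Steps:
D(A) = -9 + A
o = -8 (o = -2*(-1 - 1*(-5)) = -2*(-1 + 5) = -2*4 = -8)
r(g) = -40 (r(g) = 20*(-2) = -40)
V(h) = √(-40 + h) (V(h) = √(h - 40) = √(-40 + h))
(5*V(D(-4)))*6 = (5*√(-40 + (-9 - 4)))*6 = (5*√(-40 - 13))*6 = (5*√(-53))*6 = (5*(I*√53))*6 = (5*I*√53)*6 = 30*I*√53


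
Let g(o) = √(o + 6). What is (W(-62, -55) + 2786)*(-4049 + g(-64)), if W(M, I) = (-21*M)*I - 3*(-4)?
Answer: 278619788 - 68812*I*√58 ≈ 2.7862e+8 - 5.2406e+5*I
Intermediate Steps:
W(M, I) = 12 - 21*I*M (W(M, I) = -21*I*M + 12 = 12 - 21*I*M)
g(o) = √(6 + o)
(W(-62, -55) + 2786)*(-4049 + g(-64)) = ((12 - 21*(-55)*(-62)) + 2786)*(-4049 + √(6 - 64)) = ((12 - 71610) + 2786)*(-4049 + √(-58)) = (-71598 + 2786)*(-4049 + I*√58) = -68812*(-4049 + I*√58) = 278619788 - 68812*I*√58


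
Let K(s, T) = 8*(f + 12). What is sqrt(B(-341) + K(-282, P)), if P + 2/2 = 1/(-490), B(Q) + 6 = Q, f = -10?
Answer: I*sqrt(331) ≈ 18.193*I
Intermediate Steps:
B(Q) = -6 + Q
P = -491/490 (P = -1 + 1/(-490) = -1 - 1/490 = -491/490 ≈ -1.0020)
K(s, T) = 16 (K(s, T) = 8*(-10 + 12) = 8*2 = 16)
sqrt(B(-341) + K(-282, P)) = sqrt((-6 - 341) + 16) = sqrt(-347 + 16) = sqrt(-331) = I*sqrt(331)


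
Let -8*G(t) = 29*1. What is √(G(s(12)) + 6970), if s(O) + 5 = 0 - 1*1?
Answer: √111462/4 ≈ 83.465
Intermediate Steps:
s(O) = -6 (s(O) = -5 + (0 - 1*1) = -5 + (0 - 1) = -5 - 1 = -6)
G(t) = -29/8
√(G(s(12)) + 6970) = √(-29/8 + 6970) = √(55731/8) = √111462/4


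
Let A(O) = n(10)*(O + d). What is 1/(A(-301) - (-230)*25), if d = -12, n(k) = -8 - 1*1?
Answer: 1/8567 ≈ 0.00011673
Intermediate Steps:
n(k) = -9 (n(k) = -8 - 1 = -9)
A(O) = 108 - 9*O (A(O) = -9*(O - 12) = -9*(-12 + O) = 108 - 9*O)
1/(A(-301) - (-230)*25) = 1/((108 - 9*(-301)) - (-230)*25) = 1/((108 + 2709) - 46*(-125)) = 1/(2817 + 5750) = 1/8567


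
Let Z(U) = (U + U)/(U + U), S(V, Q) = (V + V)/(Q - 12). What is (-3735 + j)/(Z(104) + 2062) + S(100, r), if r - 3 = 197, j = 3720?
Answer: 102445/96961 ≈ 1.0566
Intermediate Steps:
r = 200 (r = 3 + 197 = 200)
S(V, Q) = 2*V/(-12 + Q) (S(V, Q) = (2*V)/(-12 + Q) = 2*V/(-12 + Q))
Z(U) = 1 (Z(U) = (2*U)/((2*U)) = (2*U)*(1/(2*U)) = 1)
(-3735 + j)/(Z(104) + 2062) + S(100, r) = (-3735 + 3720)/(1 + 2062) + 2*100/(-12 + 200) = -15/2063 + 2*100/188 = -15*1/2063 + 2*100*(1/188) = -15/2063 + 50/47 = 102445/96961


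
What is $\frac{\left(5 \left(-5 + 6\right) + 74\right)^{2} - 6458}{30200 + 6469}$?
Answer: $- \frac{217}{36669} \approx -0.0059178$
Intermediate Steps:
$\frac{\left(5 \left(-5 + 6\right) + 74\right)^{2} - 6458}{30200 + 6469} = \frac{\left(5 \cdot 1 + 74\right)^{2} - 6458}{36669} = \left(\left(5 + 74\right)^{2} - 6458\right) \frac{1}{36669} = \left(79^{2} - 6458\right) \frac{1}{36669} = \left(6241 - 6458\right) \frac{1}{36669} = \left(-217\right) \frac{1}{36669} = - \frac{217}{36669}$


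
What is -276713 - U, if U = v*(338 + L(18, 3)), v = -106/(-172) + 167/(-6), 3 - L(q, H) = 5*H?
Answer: -34551391/129 ≈ -2.6784e+5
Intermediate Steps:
L(q, H) = 3 - 5*H
v = -3511/129 (v = -106*(-1/172) + 167*(-⅙) = 53/86 - 167/6 = -3511/129 ≈ -27.217)
U = -1144586/129 (U = -3511*(338 + (3 - 5*3))/129 = -3511*(338 + (3 - 15))/129 = -3511*(338 - 12)/129 = -3511/129*326 = -1144586/129 ≈ -8872.8)
-276713 - U = -276713 - 1*(-1144586/129) = -276713 + 1144586/129 = -34551391/129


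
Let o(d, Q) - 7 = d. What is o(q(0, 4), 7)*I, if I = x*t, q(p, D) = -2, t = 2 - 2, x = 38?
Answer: 0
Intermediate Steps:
t = 0
o(d, Q) = 7 + d
I = 0 (I = 38*0 = 0)
o(q(0, 4), 7)*I = (7 - 2)*0 = 5*0 = 0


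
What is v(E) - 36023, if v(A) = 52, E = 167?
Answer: -35971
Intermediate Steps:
v(E) - 36023 = 52 - 36023 = -35971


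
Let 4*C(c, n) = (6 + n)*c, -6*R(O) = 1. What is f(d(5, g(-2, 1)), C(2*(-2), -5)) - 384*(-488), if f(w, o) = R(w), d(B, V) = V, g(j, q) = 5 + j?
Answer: 1124351/6 ≈ 1.8739e+5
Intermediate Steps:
R(O) = -⅙ (R(O) = -⅙*1 = -⅙)
C(c, n) = c*(6 + n)/4 (C(c, n) = ((6 + n)*c)/4 = (c*(6 + n))/4 = c*(6 + n)/4)
f(w, o) = -⅙
f(d(5, g(-2, 1)), C(2*(-2), -5)) - 384*(-488) = -⅙ - 384*(-488) = -⅙ + 187392 = 1124351/6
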